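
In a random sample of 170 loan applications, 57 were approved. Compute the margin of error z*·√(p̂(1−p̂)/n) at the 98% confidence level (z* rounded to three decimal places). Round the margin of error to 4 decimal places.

ME = 0.0842

With x = 57 successes in n = 170, p̂ = 0.33529.
SE(p̂) = √(0.33529·0.66471/170) = 0.036208.
The 98% critical value is z* = 2.326.
Margin of error = z*·SE = 2.326 × 0.036208 = 0.0842.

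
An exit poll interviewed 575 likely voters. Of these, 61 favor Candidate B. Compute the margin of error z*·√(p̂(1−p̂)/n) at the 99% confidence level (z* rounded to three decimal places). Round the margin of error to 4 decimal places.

The sample proportion is 61/575 = 0.10609.
Standard error of p̂: √(0.094833/575) = √0.000164926 = 0.012842.
z* = 2.576 at the 99% level.
So ME = 0.0331.

ME = 0.0331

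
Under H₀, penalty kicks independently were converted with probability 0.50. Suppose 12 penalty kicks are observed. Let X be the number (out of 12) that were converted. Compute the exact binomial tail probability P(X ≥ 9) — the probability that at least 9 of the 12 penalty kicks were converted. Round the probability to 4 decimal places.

P = 0.0730

X ~ Binomial(n=12, p=0.50).
P(X ≥ 9) = C(12,9)·0.50^9·0.50^3 + C(12,10)·0.50^10·0.50^2 + C(12,11)·0.50^11·0.50^1 + C(12,12)·0.50^12·0.50^0.
= 0.053711 + 0.016113 + 0.002930 + 0.000244 = 0.0730.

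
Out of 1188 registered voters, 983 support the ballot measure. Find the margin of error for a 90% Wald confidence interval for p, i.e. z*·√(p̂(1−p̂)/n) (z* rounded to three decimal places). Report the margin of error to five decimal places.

ME = 0.01803

p̂ = 983/1188 = 0.82744.
SE = √(p̂(1−p̂)/n) = √(0.142782/1188) = 0.010963.
The 90% critical value is z* = 1.645.
ME = 1.645·0.010963 = 0.01803.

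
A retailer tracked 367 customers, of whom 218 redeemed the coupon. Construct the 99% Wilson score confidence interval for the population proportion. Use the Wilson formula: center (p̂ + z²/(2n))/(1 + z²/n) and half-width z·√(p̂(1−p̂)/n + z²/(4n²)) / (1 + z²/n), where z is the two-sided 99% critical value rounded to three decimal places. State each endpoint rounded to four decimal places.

Here p̂ = 218/367 = 0.59401 and z = 2.576 (z² = 6.635776).
1 + z²/n = 1.018081.
Adjusted center: (0.59401 + z²/(2n))/1.018081 = 0.59234.
Radicand: p̂(1−p̂)/n + z²/(4n²) = 0.000657120 + 0.000012317 = 0.000669437.
Half-width = z·√(radicand)/denom = 2.576·0.025873/1.018081 = 0.06547.
Interval: 0.59234 ± 0.06547 → (0.5269, 0.6578).

(0.5269, 0.6578)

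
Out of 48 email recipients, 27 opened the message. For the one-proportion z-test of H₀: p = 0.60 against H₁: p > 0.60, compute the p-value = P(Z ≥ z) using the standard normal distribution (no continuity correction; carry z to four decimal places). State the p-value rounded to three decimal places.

With x = 27 successes in n = 48, p̂ = 0.56250.
Null standard error: √(0.60·0.40/48) = √0.005000000 = 0.070711.
Test statistic (full precision, shown to 4 dp): z = (27/48 − 0.60)/SE₀ ≈ -0.5303.
From the standard normal, P(Z ≥ z) = 0.702.

p-value = 0.702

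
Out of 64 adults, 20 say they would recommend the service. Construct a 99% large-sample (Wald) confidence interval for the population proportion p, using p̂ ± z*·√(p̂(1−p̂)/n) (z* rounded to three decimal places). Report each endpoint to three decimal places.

(0.163, 0.462)

The sample proportion is 20/64 = 0.31250.
SE = √(p̂(1−p̂)/n) = √(0.214844/64) = 0.057939.
For 99% confidence, z* = 2.576.
Margin = 2.576·0.057939 = 0.14925.
Interval: 0.31250 ± 0.14925 → (0.163, 0.462).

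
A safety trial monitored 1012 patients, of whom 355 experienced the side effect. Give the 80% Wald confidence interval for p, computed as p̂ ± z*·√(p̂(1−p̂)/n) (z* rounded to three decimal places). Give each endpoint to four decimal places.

(0.3316, 0.3700)

Sample proportion p̂ = 355/1012 = 0.35079.
SE(p̂) = √(0.35079·0.64921/1012) = 0.015001.
The 80% critical value is z* = 1.282.
Margin = 1.282·0.015001 = 0.01923.
Interval: 0.35079 ± 0.01923 → (0.3316, 0.3700).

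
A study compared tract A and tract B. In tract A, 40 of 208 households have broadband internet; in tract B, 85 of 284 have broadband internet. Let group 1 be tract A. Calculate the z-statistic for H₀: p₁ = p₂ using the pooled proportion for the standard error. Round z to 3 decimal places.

Sample proportions: p̂₁ = 40/208 = 0.19231 and p̂₂ = 85/284 = 0.29930.
Pooled p̂ = (40+85)/(208+284) = 125/492 = 0.25407.
Pooled SE = √[0.1895160·0.00832882] ≈ 0.039730.
z = (p̂₁ − p̂₂)/SE = (0.19231 − 0.29930)/0.039730 = -0.10699/0.039730 = -2.693.

z = -2.693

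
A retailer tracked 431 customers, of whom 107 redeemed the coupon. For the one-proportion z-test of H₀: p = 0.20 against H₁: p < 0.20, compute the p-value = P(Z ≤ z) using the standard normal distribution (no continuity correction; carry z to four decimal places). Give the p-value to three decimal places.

With x = 107 successes in n = 431, p̂ = 0.24826.
Under H₀, SE = √(p₀(1−p₀)/n) = √(0.20·0.80/431) = √0.000371230 = 0.019267.
Test statistic (full precision, shown to 4 dp): z = (107/431 − 0.20)/SE₀ ≈ 2.5048.
p-value = P(Z ≤ z) with z = 2.5048 → 0.994.

p-value = 0.994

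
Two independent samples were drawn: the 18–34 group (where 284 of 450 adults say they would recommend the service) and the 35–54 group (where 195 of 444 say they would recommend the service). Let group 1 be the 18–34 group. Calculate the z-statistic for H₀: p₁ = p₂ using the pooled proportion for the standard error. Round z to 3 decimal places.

z = 5.753

p̂₁ = 284/450 = 0.63111, p̂₂ = 195/444 = 0.43919.
Pooling: p̂ = 479/894 = 0.53579.
SE = √[p̂(1−p̂)(1/n₁+1/n₂)] = √[0.53579·0.46421·(1/450+1/444)] ≈ 0.033360.
z = (p̂₁ − p̂₂)/SE = (0.63111 − 0.43919)/0.033360 = 0.19192/0.033360 = 5.753.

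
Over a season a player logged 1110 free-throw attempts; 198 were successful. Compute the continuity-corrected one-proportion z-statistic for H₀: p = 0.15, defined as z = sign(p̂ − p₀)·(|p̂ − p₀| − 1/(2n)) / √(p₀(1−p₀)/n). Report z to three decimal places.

z = 2.606

Sample proportion p̂ = 198/1110 = 0.17838. p̂ − p₀ = 0.028378.
1/(2n) = 0.000450.
Corrected numerator: |0.028378| − 0.000450 = 0.027928.
Under H₀, SE = √(p₀(1−p₀)/n) = √(0.15·0.85/1110) = √0.000114865 = 0.010718.
z = +0.027928/0.010718 = 2.606.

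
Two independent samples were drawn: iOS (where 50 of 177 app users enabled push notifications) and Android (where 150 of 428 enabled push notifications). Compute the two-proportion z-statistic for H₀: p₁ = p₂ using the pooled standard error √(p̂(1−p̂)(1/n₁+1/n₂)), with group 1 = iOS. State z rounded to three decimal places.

Sample proportions: p̂₁ = 50/177 = 0.28249 and p̂₂ = 150/428 = 0.35047.
Pooling: p̂ = 200/605 = 0.33058.
Pooled SE = √[0.2212964·0.00798617] ≈ 0.042039.
z = -0.06798/0.042039 = -1.617.

z = -1.617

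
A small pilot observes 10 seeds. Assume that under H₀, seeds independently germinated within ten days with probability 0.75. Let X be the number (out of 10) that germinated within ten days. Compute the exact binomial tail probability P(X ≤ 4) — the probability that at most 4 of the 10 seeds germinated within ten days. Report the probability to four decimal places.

P = 0.0197

X is binomial with n = 10 and p = 0.75.
P(X ≤ 4) = Σ_{j=0}^{4} C(10,j)·0.75^j·0.25^{10−j}.
= 0.000001 + 0.000029 + 0.000386 + 0.003090 + 0.016222 = 0.0197.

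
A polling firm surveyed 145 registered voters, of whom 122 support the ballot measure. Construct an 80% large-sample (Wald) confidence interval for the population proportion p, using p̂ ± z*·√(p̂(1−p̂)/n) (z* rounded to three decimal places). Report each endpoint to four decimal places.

p̂ = 122/145 = 0.84138.
SE = √(p̂(1−p̂)/n) = √(0.133460/145) = 0.030338.
The 80% critical value is z* = 1.282.
Margin = 1.282·0.030338 = 0.03889.
Interval: 0.84138 ± 0.03889 → (0.8025, 0.8803).

(0.8025, 0.8803)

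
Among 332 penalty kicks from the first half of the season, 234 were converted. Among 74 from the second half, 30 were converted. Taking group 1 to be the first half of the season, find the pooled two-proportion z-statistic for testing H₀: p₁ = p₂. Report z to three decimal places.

p̂₁ = 234/332 = 0.70482, p̂₂ = 30/74 = 0.40541.
Pooled p̂ = (234+30)/(332+74) = 264/406 = 0.65025.
SE = √[p̂(1−p̂)(1/n₁+1/n₂)] = √[0.65025·0.34975·(1/332+1/74)] ≈ 0.061305.
z = 0.29941/0.061305 = 4.884.

z = 4.884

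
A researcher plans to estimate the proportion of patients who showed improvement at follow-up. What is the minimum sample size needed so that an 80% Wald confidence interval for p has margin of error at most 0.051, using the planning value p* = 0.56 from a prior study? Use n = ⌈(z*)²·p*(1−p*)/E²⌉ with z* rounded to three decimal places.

n = 156

The 80% critical value is z* = 1.282.
p*(1−p*) = 0.2464.
Required n before rounding: 1.643524 × 0.2464 / 0.051² = 155.696.
⌈155.696⌉ = 156.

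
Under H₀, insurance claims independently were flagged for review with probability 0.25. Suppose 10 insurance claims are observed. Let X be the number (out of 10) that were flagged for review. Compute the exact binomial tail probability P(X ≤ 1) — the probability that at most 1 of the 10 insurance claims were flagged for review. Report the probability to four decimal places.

X is binomial with n = 10 and p = 0.25.
P(X ≤ 1) = C(10,0)·0.25^0·0.75^10 + C(10,1)·0.25^1·0.75^9.
= 0.056314 + 0.187712 = 0.2440.

P = 0.2440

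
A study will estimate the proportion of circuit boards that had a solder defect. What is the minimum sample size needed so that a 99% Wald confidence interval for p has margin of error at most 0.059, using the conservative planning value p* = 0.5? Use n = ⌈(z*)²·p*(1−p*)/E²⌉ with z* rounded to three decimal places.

n = 477

The 99% critical value is z* = 2.576.
p*(1−p*) = 0.50·0.50 = 0.2500.
(z*)²·p*(1−p*)/E² = 6.635776·0.2500/0.003481 = 476.571.
Rounding up, n = 477.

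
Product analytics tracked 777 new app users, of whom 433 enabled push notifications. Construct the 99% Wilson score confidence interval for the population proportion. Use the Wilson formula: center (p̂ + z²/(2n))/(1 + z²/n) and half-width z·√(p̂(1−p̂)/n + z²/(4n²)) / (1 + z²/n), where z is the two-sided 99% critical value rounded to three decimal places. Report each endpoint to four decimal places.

Here p̂ = 433/777 = 0.55727 and z = 2.576 (z² = 6.635776).
Denominator 1 + z²/n = 1 + 6.635776/777 = 1.008540.
Adjusted center: (0.55727 + z²/(2n))/1.008540 = 0.55679.
Radicand: p̂(1−p̂)/n + z²/(4n²) = 0.000317529 + 0.000002748 = 0.000320277.
Half-width = 2.576·√0.000320277/1.008540 = 0.04571.
So the interval runs from 0.5111 to 0.6025.

(0.5111, 0.6025)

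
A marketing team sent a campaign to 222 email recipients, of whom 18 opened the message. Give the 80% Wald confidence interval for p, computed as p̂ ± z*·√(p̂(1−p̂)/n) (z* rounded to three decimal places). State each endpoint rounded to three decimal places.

p̂ = 18/222 = 0.08108.
SE = √(p̂(1−p̂)/n) = √(0.074507/222) = 0.018320.
The 80% critical value is z* = 1.282.
Margin of error: 1.282 × 0.018320 = 0.02349.
Interval: 0.08108 ± 0.02349 → (0.058, 0.105).

(0.058, 0.105)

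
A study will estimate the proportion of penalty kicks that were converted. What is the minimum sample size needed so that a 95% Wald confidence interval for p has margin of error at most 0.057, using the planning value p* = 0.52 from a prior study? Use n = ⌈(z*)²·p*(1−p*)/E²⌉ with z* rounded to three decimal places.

n = 296

z* = 1.960 at the 95% level.
p*(1−p*) = 0.52·0.48 = 0.2496.
Required n before rounding: 3.841600 × 0.2496 / 0.057² = 295.126.
Rounding up, n = 296.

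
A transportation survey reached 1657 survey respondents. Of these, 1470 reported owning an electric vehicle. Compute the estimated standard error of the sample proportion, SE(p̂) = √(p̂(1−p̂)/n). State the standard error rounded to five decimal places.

p̂ = 1470/1657 = 0.88715.
p̂(1−p̂) = 0.88715·0.11285 = 0.100115.
SE = √(0.100115/1657) = 0.00777.

SE = 0.00777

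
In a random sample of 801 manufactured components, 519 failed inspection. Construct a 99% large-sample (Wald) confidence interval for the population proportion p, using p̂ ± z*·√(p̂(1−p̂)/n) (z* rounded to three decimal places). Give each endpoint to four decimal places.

(0.6045, 0.6914)

With x = 519 successes in n = 801, p̂ = 0.64794.
Standard error of p̂: √(0.228114/801) = √0.000284786 = 0.016876.
z* = 2.576 at the 99% level.
Margin of error: 2.576 × 0.016876 = 0.04347.
Interval: 0.64794 ± 0.04347 → (0.6045, 0.6914).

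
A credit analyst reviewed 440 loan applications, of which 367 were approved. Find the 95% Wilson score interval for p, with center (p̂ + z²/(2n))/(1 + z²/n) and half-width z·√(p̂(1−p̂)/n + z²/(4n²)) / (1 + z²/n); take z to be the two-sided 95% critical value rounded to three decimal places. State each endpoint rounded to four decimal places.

(0.7965, 0.8659)

Here p̂ = 367/440 = 0.83409 and z = 1.960 (z² = 3.841600).
1 + z²/n = 1.008731.
Adjusted center: (0.83409 + z²/(2n))/1.008731 = 0.83120.
Radicand: p̂(1−p̂)/n + z²/(4n²) = 0.000314507 + 0.000004961 = 0.000319468.
Half-width = 1.960·√0.000319468/1.008731 = 0.03473.
So the interval runs from 0.7965 to 0.8659.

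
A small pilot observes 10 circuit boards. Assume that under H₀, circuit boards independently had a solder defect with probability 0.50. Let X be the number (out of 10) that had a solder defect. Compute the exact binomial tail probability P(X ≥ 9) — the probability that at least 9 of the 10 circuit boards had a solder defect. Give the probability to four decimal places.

P = 0.0107

X ~ Binomial(n=10, p=0.50).
P(X ≥ 9) = C(10,9)·0.50^9·0.50^1 + C(10,10)·0.50^10·0.50^0.
= 0.009766 + 0.000977 = 0.0107.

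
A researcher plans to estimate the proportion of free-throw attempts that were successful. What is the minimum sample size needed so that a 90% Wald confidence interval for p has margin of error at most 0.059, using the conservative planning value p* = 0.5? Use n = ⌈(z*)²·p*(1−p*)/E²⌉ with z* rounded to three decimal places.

z* = 1.645 at the 90% level.
p*(1−p*) = 0.2500.
(z*)²·p*(1−p*)/E² = 2.706025·0.2500/0.003481 = 194.343.
⌈194.343⌉ = 195.

n = 195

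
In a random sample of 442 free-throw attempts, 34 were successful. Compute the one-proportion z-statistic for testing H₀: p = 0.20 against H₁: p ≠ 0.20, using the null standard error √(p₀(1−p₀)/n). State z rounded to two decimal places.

Sample proportion p̂ = 34/442 = 0.07692.
SE₀ = √(0.20·0.80/442) = 0.019026.
Test statistic: z = -0.12308/0.019026 = -6.47.

z = -6.47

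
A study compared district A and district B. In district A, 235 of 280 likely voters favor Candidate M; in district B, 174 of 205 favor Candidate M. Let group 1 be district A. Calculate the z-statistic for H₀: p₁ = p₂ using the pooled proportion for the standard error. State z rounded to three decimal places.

p̂₁ = 235/280 = 0.83929, p̂₂ = 174/205 = 0.84878.
Pooled p̂ = (235+174)/(280+205) = 409/485 = 0.84330.
SE = √[p̂(1−p̂)(1/n₁+1/n₂)] = √[0.84330·0.15670·(1/280+1/205)] ≈ 0.033415.
z = -0.00949/0.033415 = -0.284.

z = -0.284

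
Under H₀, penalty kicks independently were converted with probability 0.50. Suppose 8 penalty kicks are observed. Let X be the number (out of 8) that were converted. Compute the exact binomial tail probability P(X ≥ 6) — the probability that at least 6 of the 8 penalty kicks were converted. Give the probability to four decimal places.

P = 0.1445

X ~ Binomial(n=8, p=0.50).
P(X ≥ 6) = C(8,6)·0.50^6·0.50^2 + C(8,7)·0.50^7·0.50^1 + C(8,8)·0.50^8·0.50^0.
= 0.109375 + 0.031250 + 0.003906 = 0.1445.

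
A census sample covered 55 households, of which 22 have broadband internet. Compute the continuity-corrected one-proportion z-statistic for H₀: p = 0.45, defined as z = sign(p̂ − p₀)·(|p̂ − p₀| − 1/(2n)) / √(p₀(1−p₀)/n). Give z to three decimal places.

z = -0.610

The sample proportion is 22/55 = 0.40000. p̂ − p₀ = -0.050000.
Continuity correction 1/(2n) = 1/110 = 0.009091.
Corrected numerator: |-0.050000| − 0.009091 = 0.040909.
Under H₀, SE = √(p₀(1−p₀)/n) = √(0.45·0.55/55) = √0.004500000 = 0.067082.
z = −0.040909/0.067082 = -0.610.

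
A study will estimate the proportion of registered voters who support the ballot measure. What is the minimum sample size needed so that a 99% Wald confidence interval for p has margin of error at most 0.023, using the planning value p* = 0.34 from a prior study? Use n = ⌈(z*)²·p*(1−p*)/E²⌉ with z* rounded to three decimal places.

For 99% confidence, z* = 2.576.
p*(1−p*) = 0.34·0.66 = 0.2244.
Required n before rounding: 6.635776 × 0.2244 / 0.023² = 2814.874.
⌈2814.874⌉ = 2815.

n = 2815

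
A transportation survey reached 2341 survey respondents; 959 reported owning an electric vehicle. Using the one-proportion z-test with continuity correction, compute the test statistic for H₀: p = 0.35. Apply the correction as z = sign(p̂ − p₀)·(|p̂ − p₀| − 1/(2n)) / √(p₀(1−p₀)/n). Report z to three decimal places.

z = 6.030

p̂ = 959/2341 = 0.40965. p̂ − p₀ = 0.059654.
Continuity correction 1/(2n) = 1/4682 = 0.000214.
Corrected numerator: |0.059654| − 0.000214 = 0.059440.
Under H₀, SE = √(p₀(1−p₀)/n) = √(0.35·0.65/2341) = √0.000097181 = 0.009858.
z = +0.059440/0.009858 = 6.030.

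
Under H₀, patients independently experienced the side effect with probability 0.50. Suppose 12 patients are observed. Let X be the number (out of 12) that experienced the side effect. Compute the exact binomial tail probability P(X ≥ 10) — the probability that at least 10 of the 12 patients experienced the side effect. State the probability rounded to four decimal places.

P = 0.0193

X is binomial with n = 12 and p = 0.50.
P(X ≥ 10) = C(12,10)·0.50^10·0.50^2 + C(12,11)·0.50^11·0.50^1 + C(12,12)·0.50^12·0.50^0.
= 0.016113 + 0.002930 + 0.000244 = 0.0193.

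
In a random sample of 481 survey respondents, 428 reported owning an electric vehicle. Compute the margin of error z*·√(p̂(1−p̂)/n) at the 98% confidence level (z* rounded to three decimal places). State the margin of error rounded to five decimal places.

ME = 0.03321

The sample proportion is 428/481 = 0.88981.
SE(p̂) = √(0.88981·0.11019/481) = 0.014277.
For 98% confidence, z* = 2.326.
So ME = 0.03321.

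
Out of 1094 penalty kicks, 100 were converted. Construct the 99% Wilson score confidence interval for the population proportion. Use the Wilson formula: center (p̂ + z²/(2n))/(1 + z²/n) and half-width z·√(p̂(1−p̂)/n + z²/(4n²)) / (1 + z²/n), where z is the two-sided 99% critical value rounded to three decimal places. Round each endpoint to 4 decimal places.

(0.0714, 0.1164)

Here p̂ = 100/1094 = 0.09141 and z = 2.576 (z² = 6.635776).
Denominator 1 + z²/n = 1 + 6.635776/1094 = 1.006066.
Adjusted center: (0.09141 + z²/(2n))/1.006066 = 0.09387.
Radicand: p̂(1−p̂)/n + z²/(4n²) = 0.000075916 + 0.000001386 = 0.000077302.
Half-width = z·√(radicand)/denom = 2.576·0.008792/1.006066 = 0.02251.
CI: 0.09387 ± 0.02251 = (0.0714, 0.1164).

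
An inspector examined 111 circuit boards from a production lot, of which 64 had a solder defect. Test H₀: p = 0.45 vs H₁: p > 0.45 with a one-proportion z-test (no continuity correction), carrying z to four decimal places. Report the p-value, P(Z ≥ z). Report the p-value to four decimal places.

p̂ = 64/111 = 0.57658.
SE₀ = √(0.45·0.55/111) = 0.047220.
Test statistic (full precision, shown to 4 dp): z = (64/111 − 0.45)/SE₀ ≈ 2.6806.
p-value = P(Z ≥ z) with z = 2.6806 → 0.0037.

p-value = 0.0037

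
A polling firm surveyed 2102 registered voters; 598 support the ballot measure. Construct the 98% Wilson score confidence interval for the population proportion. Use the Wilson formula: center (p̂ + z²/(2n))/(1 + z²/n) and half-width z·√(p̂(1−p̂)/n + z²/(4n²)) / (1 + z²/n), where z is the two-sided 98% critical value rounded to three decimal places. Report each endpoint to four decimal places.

p̂ = 598/2102 = 0.28449; z = 2.326, so z² = 5.410276.
Denominator 1 + z²/n = 1 + 5.410276/2102 = 1.002574.
Adjusted center: (0.28449 + z²/(2n))/1.002574 = 0.28504.
Radicand: p̂(1−p̂)/n + z²/(4n²) = 0.000096839 + 0.000000306 = 0.000097145.
Half-width = z·√(radicand)/denom = 2.326·0.009856/1.002574 = 0.02287.
So the interval runs from 0.2622 to 0.3079.

(0.2622, 0.3079)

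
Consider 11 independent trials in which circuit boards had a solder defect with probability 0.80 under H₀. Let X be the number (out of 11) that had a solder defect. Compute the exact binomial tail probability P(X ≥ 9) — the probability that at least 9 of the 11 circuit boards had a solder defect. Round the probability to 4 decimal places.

P = 0.6174

X is binomial with n = 11 and p = 0.80.
P(X ≥ 9) = C(11,9)·0.80^9·0.20^2 + C(11,10)·0.80^10·0.20^1 + C(11,11)·0.80^11·0.20^0.
= 0.295279 + 0.236223 + 0.085899 = 0.6174.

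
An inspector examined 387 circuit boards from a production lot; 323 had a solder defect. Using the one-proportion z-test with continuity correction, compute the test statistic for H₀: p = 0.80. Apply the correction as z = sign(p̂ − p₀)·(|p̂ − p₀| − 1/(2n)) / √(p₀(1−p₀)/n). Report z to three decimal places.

With x = 323 successes in n = 387, p̂ = 0.83463. p̂ − p₀ = 0.034625.
Continuity correction 1/(2n) = 1/774 = 0.001292.
Corrected numerator: |0.034625| − 0.001292 = 0.033333.
Null standard error: √(0.80·0.20/387) = √0.000413437 = 0.020333.
z = +0.033333/0.020333 = 1.639.

z = 1.639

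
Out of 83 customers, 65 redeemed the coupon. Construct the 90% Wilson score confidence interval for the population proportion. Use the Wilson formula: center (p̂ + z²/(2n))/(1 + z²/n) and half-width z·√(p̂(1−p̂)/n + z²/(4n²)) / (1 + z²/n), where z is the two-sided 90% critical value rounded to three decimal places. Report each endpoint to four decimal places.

Here p̂ = 65/83 = 0.78313 and z = 1.645 (z² = 2.706025).
Denominator 1 + z²/n = 1 + 2.706025/83 = 1.032603.
Center = (0.78313 + 0.016301)/1.032603 = 0.77419.
Radicand: p̂(1−p̂)/n + z²/(4n²) = 0.002046217 + 0.000098201 = 0.002144418.
Half-width = z·√(radicand)/denom = 1.645·0.046308/1.032603 = 0.07377.
So the interval runs from 0.7004 to 0.8480.

(0.7004, 0.8480)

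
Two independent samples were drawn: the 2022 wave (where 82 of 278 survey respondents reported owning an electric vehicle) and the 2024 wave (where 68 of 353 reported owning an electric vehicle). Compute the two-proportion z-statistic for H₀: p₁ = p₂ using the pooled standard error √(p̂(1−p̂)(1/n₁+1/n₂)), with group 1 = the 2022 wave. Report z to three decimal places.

z = 2.998

p̂₁ = 82/278 = 0.29496, p̂₂ = 68/353 = 0.19263.
Pooling: p̂ = 150/631 = 0.23772.
Pooled SE = √[0.1812081·0.00642998] ≈ 0.034135.
z = 0.10233/0.034135 = 2.998.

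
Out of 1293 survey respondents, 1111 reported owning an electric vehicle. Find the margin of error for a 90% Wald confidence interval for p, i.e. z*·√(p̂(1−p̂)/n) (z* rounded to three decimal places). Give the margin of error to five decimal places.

The sample proportion is 1111/1293 = 0.85924.
Standard error of p̂: √(0.120945/1293) = √0.000093538 = 0.009672.
z* = 1.645 at the 90% level.
Margin of error = z*·SE = 1.645 × 0.009672 = 0.01591.

ME = 0.01591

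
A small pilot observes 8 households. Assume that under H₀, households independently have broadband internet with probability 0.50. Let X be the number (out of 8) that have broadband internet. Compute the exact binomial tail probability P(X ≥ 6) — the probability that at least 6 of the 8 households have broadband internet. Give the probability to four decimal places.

X ~ Binomial(n=8, p=0.50).
P(X ≥ 6) = C(8,6)·0.50^6·0.50^2 + C(8,7)·0.50^7·0.50^1 + C(8,8)·0.50^8·0.50^0.
= 0.109375 + 0.031250 + 0.003906 = 0.1445.

P = 0.1445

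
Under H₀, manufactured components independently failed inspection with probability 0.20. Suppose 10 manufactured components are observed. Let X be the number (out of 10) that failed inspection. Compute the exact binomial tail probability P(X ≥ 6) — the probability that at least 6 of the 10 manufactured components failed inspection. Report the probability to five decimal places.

X is binomial with n = 10 and p = 0.20.
P(X ≥ 6) = Σ_{j=6}^{10} C(10,j)·0.20^j·0.80^{10−j}.
= 0.005505 + 0.000786 + 0.000074 + 0.000004 + 0.000000 = 0.00637.

P = 0.00637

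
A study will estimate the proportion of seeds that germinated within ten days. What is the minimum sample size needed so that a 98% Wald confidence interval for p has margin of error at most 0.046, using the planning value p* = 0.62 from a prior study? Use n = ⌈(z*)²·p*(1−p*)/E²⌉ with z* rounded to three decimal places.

The 98% critical value is z* = 2.326.
p*(1−p*) = 0.2356.
(z*)²·p*(1−p*)/E² = 5.410276·0.2356/0.002116 = 602.392.
⌈602.392⌉ = 603.

n = 603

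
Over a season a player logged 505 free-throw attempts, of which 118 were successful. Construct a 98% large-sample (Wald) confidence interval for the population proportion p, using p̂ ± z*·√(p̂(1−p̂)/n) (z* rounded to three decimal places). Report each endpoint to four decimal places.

(0.1899, 0.2775)

The sample proportion is 118/505 = 0.23366.
SE(p̂) = √(0.23366·0.76634/505) = 0.018830.
For 98% confidence, z* = 2.326.
Margin of error: 2.326 × 0.018830 = 0.04380.
Interval: 0.23366 ± 0.04380 → (0.1899, 0.2775).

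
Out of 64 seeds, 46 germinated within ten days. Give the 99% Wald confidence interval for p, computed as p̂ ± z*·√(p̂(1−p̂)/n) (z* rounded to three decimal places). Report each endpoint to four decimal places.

(0.5740, 0.8635)

Sample proportion p̂ = 46/64 = 0.71875.
Standard error of p̂: √(0.202148/64) = √0.003158569 = 0.056201.
The 99% critical value is z* = 2.576.
Margin of error: 2.576 × 0.056201 = 0.14477.
CI: 0.71875 ± 0.14477 = (0.5740, 0.8635).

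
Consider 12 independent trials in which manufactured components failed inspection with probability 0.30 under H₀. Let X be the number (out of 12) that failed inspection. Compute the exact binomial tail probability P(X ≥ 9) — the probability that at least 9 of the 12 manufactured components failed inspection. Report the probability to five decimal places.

X is binomial with n = 12 and p = 0.30.
P(X ≥ 9) = C(12,9)·0.30^9·0.70^3 + C(12,10)·0.30^10·0.70^2 + C(12,11)·0.30^11·0.70^1 + C(12,12)·0.30^12·0.70^0.
= 0.001485 + 0.000191 + 0.000015 + 0.000001 = 0.00169.

P = 0.00169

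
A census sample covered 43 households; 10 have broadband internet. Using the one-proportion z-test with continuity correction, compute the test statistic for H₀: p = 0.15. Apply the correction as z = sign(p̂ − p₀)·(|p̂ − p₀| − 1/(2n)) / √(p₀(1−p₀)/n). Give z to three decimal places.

p̂ = 10/43 = 0.23256. p̂ − p₀ = 0.082558.
Continuity correction 1/(2n) = 1/86 = 0.011628.
Corrected numerator: |0.082558| − 0.011628 = 0.070930.
SE₀ = √(0.15·0.85/43) = 0.054453.
z = +0.070930/0.054453 = 1.303.

z = 1.303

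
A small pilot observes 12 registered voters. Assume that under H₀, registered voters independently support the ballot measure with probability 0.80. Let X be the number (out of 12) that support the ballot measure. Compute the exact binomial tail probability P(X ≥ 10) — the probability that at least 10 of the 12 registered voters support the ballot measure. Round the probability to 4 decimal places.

X ~ Binomial(n=12, p=0.80).
P(X ≥ 10) = C(12,10)·0.80^10·0.20^2 + C(12,11)·0.80^11·0.20^1 + C(12,12)·0.80^12·0.20^0.
= 0.283468 + 0.206158 + 0.068719 = 0.5583.

P = 0.5583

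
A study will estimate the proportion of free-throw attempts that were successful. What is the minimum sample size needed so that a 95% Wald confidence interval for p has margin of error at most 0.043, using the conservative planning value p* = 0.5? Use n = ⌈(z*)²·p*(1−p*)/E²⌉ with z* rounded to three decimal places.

For 95% confidence, z* = 1.960.
p*(1−p*) = 0.50·0.50 = 0.2500.
(z*)²·p*(1−p*)/E² = 3.841600·0.2500/0.001849 = 519.416.
⌈519.416⌉ = 520.

n = 520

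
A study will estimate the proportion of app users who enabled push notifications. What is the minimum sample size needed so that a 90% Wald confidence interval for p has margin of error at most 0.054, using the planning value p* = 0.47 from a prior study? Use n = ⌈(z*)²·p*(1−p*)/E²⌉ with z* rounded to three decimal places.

n = 232

For 90% confidence, z* = 1.645.
p*(1−p*) = 0.2491.
Required n before rounding: 2.706025 × 0.2491 / 0.054² = 231.163.
⌈231.163⌉ = 232.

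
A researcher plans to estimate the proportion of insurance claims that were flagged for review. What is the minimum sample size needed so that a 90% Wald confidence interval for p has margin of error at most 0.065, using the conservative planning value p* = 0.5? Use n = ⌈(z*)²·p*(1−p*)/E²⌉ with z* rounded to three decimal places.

The 90% critical value is z* = 1.645.
p*(1−p*) = 0.50·0.50 = 0.2500.
(z*)²·p*(1−p*)/E² = 2.706025·0.2500/0.004225 = 160.120.
⌈160.120⌉ = 161.

n = 161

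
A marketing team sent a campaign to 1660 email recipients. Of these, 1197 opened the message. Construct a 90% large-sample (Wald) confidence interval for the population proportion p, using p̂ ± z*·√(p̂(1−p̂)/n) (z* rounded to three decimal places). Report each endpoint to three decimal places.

With x = 1197 successes in n = 1660, p̂ = 0.72108.
SE = √(p̂(1−p̂)/n) = √(0.201122/1660) = 0.011007.
z* = 1.645 at the 90% level.
Margin of error: 1.645 × 0.011007 = 0.01811.
CI: 0.72108 ± 0.01811 = (0.703, 0.739).

(0.703, 0.739)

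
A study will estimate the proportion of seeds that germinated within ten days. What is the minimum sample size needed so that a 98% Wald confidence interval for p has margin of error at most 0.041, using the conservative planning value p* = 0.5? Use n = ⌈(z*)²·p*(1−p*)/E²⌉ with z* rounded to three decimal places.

n = 805

For 98% confidence, z* = 2.326.
p*(1−p*) = 0.2500.
(z*)²·p*(1−p*)/E² = 5.410276·0.2500/0.001681 = 804.622.
Rounding up, n = 805.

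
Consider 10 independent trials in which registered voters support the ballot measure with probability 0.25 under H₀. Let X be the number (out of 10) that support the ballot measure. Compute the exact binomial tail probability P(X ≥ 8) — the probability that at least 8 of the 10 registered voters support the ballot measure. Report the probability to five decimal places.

P = 0.00042

X ~ Binomial(n=10, p=0.25).
P(X ≥ 8) = C(10,8)·0.25^8·0.75^2 + C(10,9)·0.25^9·0.75^1 + C(10,10)·0.25^10·0.75^0.
= 0.000386 + 0.000029 + 0.000001 = 0.00042.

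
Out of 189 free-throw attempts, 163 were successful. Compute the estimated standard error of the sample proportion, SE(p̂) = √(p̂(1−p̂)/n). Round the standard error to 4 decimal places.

SE = 0.0251

The sample proportion is 163/189 = 0.86243.
p̂(1−p̂) = 0.86243·0.13757 = 0.118644.
SE = √(0.118644/189) = √0.000627746 = 0.0251.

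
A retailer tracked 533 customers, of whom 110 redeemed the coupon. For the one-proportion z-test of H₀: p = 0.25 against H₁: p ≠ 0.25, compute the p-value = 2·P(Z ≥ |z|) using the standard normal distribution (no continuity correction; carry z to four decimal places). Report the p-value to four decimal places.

p-value = 0.0200

p̂ = 110/533 = 0.20638.
Null standard error: √(0.25·0.75/533) = √0.000351782 = 0.018756.
Test statistic (full precision, shown to 4 dp): z = (110/533 − 0.25)/SE₀ ≈ -2.3257.
p-value = 2·P(Z ≥ |z|) with z = -2.3257 → 0.0200.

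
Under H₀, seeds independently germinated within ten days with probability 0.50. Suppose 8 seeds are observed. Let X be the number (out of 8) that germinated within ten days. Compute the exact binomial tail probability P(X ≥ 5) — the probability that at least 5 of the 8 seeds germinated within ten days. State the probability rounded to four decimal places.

P = 0.3633

X ~ Binomial(n=8, p=0.50).
P(X ≥ 5) = C(8,5)·0.50^5·0.50^3 + C(8,6)·0.50^6·0.50^2 + C(8,7)·0.50^7·0.50^1 + C(8,8)·0.50^8·0.50^0.
= 0.218750 + 0.109375 + 0.031250 + 0.003906 = 0.3633.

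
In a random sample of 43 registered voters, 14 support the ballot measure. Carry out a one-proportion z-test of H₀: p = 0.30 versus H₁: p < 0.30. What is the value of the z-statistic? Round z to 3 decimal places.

z = 0.366

With x = 14 successes in n = 43, p̂ = 0.32558.
Null standard error: √(0.30·0.70/43) = √0.004883721 = 0.069884.
z = (0.32558 − 0.30)/0.069884 = 0.02558/0.069884 = 0.366.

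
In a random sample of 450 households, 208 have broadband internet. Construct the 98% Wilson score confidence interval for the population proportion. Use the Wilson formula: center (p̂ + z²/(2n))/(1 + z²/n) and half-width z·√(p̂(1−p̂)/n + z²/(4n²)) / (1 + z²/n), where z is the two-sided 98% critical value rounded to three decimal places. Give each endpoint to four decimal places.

Here p̂ = 208/450 = 0.46222 and z = 2.326 (z² = 5.410276).
Denominator 1 + z²/n = 1 + 5.410276/450 = 1.012023.
Adjusted center: (0.46222 + z²/(2n))/1.012023 = 0.46267.
Radicand: p̂(1−p̂)/n + z²/(4n²) = 0.000552384 + 0.000006679 = 0.000559063.
Half-width = z·√(radicand)/denom = 2.326·0.023645/1.012023 = 0.05434.
CI: 0.46267 ± 0.05434 = (0.4083, 0.5170).

(0.4083, 0.5170)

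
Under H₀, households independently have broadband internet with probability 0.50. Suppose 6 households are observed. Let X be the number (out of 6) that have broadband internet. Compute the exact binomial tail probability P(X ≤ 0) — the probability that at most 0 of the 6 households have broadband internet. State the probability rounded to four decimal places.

X ~ Binomial(n=6, p=0.50).
P(X ≤ 0) = C(6,0)·0.50^0·0.50^6.
= 0.015625 = 0.0156.

P = 0.0156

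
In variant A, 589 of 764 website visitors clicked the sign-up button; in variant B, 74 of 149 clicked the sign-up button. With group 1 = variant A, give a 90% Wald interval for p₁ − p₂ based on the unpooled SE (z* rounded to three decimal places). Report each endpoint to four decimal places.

(0.2024, 0.3462)

p̂₁ = 589/764 = 0.77094, p̂₂ = 74/149 = 0.49664; p̂₁ − p̂₂ = 0.27430.
SE = √(0.000231139 + 0.001677777) = √0.001908916 = 0.043691.
The 90% critical value is z* = 1.645. Margin = 1.645·0.043691 = 0.07187.
Interval: 0.27430 ± 0.07187 → (0.2024, 0.3462).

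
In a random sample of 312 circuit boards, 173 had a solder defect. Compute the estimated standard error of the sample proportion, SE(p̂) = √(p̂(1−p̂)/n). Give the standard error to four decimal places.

SE = 0.0281

p̂ = 173/312 = 0.55449.
p̂(1−p̂) = 0.55449·0.44551 = 0.247031.
SE = √(0.247031/312) = √0.000791766 = 0.0281.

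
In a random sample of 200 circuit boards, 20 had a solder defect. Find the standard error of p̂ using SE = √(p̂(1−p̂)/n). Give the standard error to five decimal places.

SE = 0.02121

With x = 20 successes in n = 200, p̂ = 0.10000.
p̂(1−p̂) = 0.10000·0.90000 = 0.090000.
Dividing by n and taking the root: √0.000450000 = 0.02121.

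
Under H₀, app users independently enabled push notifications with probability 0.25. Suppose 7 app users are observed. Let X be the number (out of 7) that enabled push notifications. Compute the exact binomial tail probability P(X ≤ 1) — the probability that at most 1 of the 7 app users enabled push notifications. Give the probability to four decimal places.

X ~ Binomial(n=7, p=0.25).
P(X ≤ 1) = C(7,0)·0.25^0·0.75^7 + C(7,1)·0.25^1·0.75^6.
= 0.133484 + 0.311462 = 0.4449.

P = 0.4449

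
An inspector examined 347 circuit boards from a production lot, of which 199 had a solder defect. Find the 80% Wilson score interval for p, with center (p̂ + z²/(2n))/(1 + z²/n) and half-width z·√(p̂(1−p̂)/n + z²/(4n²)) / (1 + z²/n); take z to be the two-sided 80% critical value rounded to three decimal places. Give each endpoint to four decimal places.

(0.5392, 0.6071)

Here p̂ = 199/347 = 0.57349 and z = 1.282 (z² = 1.643524).
1 + z²/n = 1.004736.
Adjusted center: (0.57349 + z²/(2n))/1.004736 = 0.57314.
Radicand: p̂(1−p̂)/n + z²/(4n²) = 0.000704898 + 0.000003412 = 0.000708310.
Half-width = z·√(radicand)/denom = 1.282·0.026614/1.004736 = 0.03396.
So the interval runs from 0.5392 to 0.6071.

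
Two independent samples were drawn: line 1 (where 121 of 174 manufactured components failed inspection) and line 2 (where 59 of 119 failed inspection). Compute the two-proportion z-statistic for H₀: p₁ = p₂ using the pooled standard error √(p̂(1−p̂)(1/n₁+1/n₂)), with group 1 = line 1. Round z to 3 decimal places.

z = 3.447

p̂₁ = 121/174 = 0.69540, p̂₂ = 59/119 = 0.49580.
Pooling: p̂ = 180/293 = 0.61433.
Pooled SE = √[0.2369276·0.01415049] ≈ 0.057902.
z = 0.19960/0.057902 = 3.447.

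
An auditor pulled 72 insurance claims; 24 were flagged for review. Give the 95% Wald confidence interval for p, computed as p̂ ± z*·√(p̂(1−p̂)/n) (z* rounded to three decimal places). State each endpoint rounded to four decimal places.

(0.2244, 0.4422)

p̂ = 24/72 = 0.33333.
SE(p̂) = √(0.33333·0.66667/72) = 0.055556.
z* = 1.960 at the 95% level.
Margin of error: 1.960 × 0.055556 = 0.10889.
Interval: 0.33333 ± 0.10889 → (0.2244, 0.4422).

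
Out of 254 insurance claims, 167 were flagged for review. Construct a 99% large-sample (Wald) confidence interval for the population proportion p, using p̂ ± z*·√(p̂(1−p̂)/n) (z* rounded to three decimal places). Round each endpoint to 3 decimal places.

With x = 167 successes in n = 254, p̂ = 0.65748.
SE = √(p̂(1−p̂)/n) = √(0.225200/254) = 0.029776.
For 99% confidence, z* = 2.576.
Margin of error: 2.576 × 0.029776 = 0.07670.
Interval: 0.65748 ± 0.07670 → (0.581, 0.734).

(0.581, 0.734)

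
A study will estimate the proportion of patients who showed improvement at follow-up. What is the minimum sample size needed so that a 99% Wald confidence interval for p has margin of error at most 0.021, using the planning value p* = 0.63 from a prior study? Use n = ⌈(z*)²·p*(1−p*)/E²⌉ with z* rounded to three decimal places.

The 99% critical value is z* = 2.576.
p*(1−p*) = 0.63·0.37 = 0.2331.
(z*)²·p*(1−p*)/E² = 6.635776·0.2331/0.000441 = 3507.482.
⌈3507.482⌉ = 3508.

n = 3508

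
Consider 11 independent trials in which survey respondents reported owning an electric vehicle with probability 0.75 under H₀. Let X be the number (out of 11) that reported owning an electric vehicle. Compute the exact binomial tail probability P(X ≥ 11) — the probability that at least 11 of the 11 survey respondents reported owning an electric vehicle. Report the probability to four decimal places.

X is binomial with n = 11 and p = 0.75.
P(X ≥ 11) = C(11,11)·0.75^11·0.25^0.
= 0.042235 = 0.0422.

P = 0.0422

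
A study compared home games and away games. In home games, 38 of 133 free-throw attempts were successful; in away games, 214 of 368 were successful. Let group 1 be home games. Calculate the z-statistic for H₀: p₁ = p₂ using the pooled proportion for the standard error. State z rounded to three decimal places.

Sample proportions: p̂₁ = 38/133 = 0.28571 and p̂₂ = 214/368 = 0.58152.
Pooled p̂ = (38+214)/(133+368) = 252/501 = 0.50299.
SE = √[p̂(1−p̂)(1/n₁+1/n₂)] = √[0.50299·0.49701·(1/133+1/368)] ≈ 0.050586.
z = (p̂₁ − p̂₂)/SE = (0.28571 − 0.58152)/0.050586 = -0.29581/0.050586 = -5.848.

z = -5.848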